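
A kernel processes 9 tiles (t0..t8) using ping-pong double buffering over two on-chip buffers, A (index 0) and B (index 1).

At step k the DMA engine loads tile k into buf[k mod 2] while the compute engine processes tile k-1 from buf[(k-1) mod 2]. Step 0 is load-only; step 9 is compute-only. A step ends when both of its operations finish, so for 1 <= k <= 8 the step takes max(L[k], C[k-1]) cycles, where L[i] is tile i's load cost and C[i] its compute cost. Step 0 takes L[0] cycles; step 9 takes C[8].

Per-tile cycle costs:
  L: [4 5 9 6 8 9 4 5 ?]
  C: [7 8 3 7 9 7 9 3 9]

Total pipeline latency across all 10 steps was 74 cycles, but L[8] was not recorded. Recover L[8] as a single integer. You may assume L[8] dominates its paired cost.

L[8] = 6

step 0 | dur = L[0]=4 = 4
step 1 | dur = max(L[1]=5, C[0]=7) = 7
step 2 | dur = max(L[2]=9, C[1]=8) = 9
step 3 | dur = max(L[3]=6, C[2]=3) = 6
step 4 | dur = max(L[4]=8, C[3]=7) = 8
step 5 | dur = max(L[5]=9, C[4]=9) = 9
step 6 | dur = max(L[6]=4, C[5]=7) = 7
step 7 | dur = max(L[7]=5, C[6]=9) = 9
step 8 | dur = max(L[8]=?, C[7]=3) = L[8]  (unknown; binding)
step 9 | dur = C[8]=9 = 9
sum of known step durations = 68
dur[8] = total - known = 74 - 68 = 6
L[8] is the binding max in step 8, so L[8] = dur[8] = 6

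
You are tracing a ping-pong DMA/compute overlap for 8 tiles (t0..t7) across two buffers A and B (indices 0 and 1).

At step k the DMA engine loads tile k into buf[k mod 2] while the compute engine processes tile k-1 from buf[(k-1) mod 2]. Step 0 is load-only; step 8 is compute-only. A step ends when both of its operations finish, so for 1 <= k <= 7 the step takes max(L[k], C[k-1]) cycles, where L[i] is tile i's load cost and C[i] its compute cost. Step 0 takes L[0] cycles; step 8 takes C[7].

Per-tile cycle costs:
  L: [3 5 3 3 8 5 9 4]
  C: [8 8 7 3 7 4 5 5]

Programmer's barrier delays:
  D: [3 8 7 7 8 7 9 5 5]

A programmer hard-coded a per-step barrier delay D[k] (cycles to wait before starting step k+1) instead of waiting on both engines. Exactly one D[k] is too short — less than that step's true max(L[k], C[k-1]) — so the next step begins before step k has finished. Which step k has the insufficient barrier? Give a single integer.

k=0 barrier L[0]=3→3c, D[0]=3 ok
k=1 barrier max(L[1]=5,C[0]=8)→8c, D[1]=8 ok
k=2 barrier max(L[2]=3,C[1]=8)→8c, D[2]=7 SHORT
k=3 barrier max(L[3]=3,C[2]=7)→7c, D[3]=7 ok
k=4 barrier max(L[4]=8,C[3]=3)→8c, D[4]=8 ok
k=5 barrier max(L[5]=5,C[4]=7)→7c, D[5]=7 ok
k=6 barrier max(L[6]=9,C[5]=4)→9c, D[6]=9 ok
k=7 barrier max(L[7]=4,C[6]=5)→5c, D[7]=5 ok
k=8 barrier C[7]=5→5c, D[8]=5 ok

hazard at step 2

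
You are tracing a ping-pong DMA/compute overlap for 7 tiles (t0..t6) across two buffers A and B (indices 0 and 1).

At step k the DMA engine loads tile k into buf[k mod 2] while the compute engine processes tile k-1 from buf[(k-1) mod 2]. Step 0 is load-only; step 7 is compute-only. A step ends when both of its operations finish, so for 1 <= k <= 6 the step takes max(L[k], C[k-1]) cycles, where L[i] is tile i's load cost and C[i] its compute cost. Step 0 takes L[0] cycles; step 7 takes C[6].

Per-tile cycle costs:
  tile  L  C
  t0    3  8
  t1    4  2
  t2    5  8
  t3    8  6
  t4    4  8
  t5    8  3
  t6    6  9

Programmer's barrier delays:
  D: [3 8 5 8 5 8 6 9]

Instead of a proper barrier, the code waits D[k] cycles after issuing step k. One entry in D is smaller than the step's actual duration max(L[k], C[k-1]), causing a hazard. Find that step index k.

step 0: need L[0]=3 = 3; D[0]=3 ok
step 1: need max(L[1]=4,C[0]=8) = 8; D[1]=8 ok
step 2: need max(L[2]=5,C[1]=2) = 5; D[2]=5 ok
step 3: need max(L[3]=8,C[2]=8) = 8; D[3]=8 ok
step 4: need max(L[4]=4,C[3]=6) = 6; D[4]=5 SHORT
step 5: need max(L[5]=8,C[4]=8) = 8; D[5]=8 ok
step 6: need max(L[6]=6,C[5]=3) = 6; D[6]=6 ok
step 7: need C[6]=9 = 9; D[7]=9 ok

hazard at step 4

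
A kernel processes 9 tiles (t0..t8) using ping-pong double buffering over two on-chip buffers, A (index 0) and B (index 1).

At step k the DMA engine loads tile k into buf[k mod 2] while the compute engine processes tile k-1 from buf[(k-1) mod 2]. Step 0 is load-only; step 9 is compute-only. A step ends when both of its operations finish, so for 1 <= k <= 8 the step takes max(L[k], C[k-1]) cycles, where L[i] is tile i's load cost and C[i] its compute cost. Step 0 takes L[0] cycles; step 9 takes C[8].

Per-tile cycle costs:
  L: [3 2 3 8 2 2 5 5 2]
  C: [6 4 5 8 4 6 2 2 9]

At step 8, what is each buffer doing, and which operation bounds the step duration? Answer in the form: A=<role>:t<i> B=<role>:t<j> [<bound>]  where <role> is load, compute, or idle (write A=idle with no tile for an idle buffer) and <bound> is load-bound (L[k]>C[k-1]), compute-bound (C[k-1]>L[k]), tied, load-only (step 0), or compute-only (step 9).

  0. 3=3c; end=3; A:t0 B:-
  1. max(2,6)=6c; end=9; A:t0 B:t1
  2. max(3,4)=4c; end=13; A:t2 B:t1
  3. max(8,5)=8c; end=21; A:t2 B:t3
  4. max(2,8)=8c; end=29; A:t4 B:t3
  5. max(2,4)=4c; end=33; A:t4 B:t5
  6. max(5,6)=6c; end=39; A:t6 B:t5
  7. max(5,2)=5c; end=44; A:t6 B:t7
  8. max(2,2)=2c; end=46; A:t8 B:t7
  9. 9=9c; end=55; A:t8 B:t7

step 8: A=load:t8 B=compute:t7 [tied]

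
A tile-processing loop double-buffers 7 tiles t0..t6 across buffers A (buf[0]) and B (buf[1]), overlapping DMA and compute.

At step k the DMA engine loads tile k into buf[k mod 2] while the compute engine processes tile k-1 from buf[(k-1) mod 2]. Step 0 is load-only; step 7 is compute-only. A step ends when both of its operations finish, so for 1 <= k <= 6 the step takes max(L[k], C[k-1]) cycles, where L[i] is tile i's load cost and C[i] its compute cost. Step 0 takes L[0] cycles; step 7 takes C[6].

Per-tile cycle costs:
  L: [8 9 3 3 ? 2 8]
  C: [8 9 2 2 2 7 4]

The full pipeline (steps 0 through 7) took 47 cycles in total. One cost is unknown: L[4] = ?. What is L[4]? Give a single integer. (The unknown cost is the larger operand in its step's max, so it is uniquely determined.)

L[4] = 4

step 0 | dur = L[0]=8 = 8
step 1 | dur = max(L[1]=9, C[0]=8) = 9
step 2 | dur = max(L[2]=3, C[1]=9) = 9
step 3 | dur = max(L[3]=3, C[2]=2) = 3
step 4 | dur = max(L[4]=?, C[3]=2) = L[4]  (unknown; binding)
step 5 | dur = max(L[5]=2, C[4]=2) = 2
step 6 | dur = max(L[6]=8, C[5]=7) = 8
step 7 | dur = C[6]=4 = 4
sum of known step durations = 43
dur[4] = total - known = 47 - 43 = 4
L[4] is the binding max in step 4, so L[4] = dur[4] = 4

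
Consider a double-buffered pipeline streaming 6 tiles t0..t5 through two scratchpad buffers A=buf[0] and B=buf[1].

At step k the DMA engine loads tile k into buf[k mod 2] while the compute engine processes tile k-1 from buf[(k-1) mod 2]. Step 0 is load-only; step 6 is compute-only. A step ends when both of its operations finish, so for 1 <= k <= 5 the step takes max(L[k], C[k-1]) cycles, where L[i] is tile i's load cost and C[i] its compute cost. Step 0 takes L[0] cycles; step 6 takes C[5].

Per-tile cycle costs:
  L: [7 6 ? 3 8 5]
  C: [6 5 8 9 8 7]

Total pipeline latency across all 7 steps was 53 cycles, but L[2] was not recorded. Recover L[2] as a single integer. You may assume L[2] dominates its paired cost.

L[2] = 8

step 0 = dur = L[0]=7 = 7
step 1 = dur = max(L[1]=6, C[0]=6) = 6
step 2 = dur = max(L[2]=?, C[1]=5) = L[2]  (unknown; binding)
step 3 = dur = max(L[3]=3, C[2]=8) = 8
step 4 = dur = max(L[4]=8, C[3]=9) = 9
step 5 = dur = max(L[5]=5, C[4]=8) = 8
step 6 = dur = C[5]=7 = 7
sum of known step durations = 45
dur[2] = total - known = 53 - 45 = 8
L[2] is the binding max in step 2, so L[2] = dur[2] = 8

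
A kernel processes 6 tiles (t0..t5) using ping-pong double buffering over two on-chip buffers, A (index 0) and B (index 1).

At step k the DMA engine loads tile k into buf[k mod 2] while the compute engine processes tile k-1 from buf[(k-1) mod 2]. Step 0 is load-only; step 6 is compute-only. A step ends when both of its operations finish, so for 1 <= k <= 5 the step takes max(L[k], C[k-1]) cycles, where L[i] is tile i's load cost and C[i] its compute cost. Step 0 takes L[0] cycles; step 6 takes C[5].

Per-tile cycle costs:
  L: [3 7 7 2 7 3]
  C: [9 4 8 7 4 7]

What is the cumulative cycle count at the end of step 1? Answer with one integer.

k=0 load=t0/3c comp=- wait=3 total=3
k=1 load=t1/7c comp=t0/9c wait=9 total=12
k=2 load=t2/7c comp=t1/4c wait=7 total=19
k=3 load=t3/2c comp=t2/8c wait=8 total=27
k=4 load=t4/7c comp=t3/7c wait=7 total=34
k=5 load=t5/3c comp=t4/4c wait=4 total=38
k=6 load=- comp=t5/7c wait=7 total=45

end_cycle[1] = 12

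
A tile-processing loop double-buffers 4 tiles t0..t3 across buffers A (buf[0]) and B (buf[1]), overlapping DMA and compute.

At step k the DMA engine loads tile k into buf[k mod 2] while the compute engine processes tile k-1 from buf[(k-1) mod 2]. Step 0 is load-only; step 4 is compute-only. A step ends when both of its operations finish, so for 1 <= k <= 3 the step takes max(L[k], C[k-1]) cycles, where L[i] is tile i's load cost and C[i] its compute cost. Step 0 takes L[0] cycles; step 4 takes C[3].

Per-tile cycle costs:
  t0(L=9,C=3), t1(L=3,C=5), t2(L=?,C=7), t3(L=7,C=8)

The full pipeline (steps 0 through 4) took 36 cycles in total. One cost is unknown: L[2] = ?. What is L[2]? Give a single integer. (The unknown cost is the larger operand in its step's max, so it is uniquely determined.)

L[2] = 9

step 0 | dur = L[0]=9 = 9
step 1 | dur = max(L[1]=3, C[0]=3) = 3
step 2 | dur = max(L[2]=?, C[1]=5) = L[2]  (unknown; binding)
step 3 | dur = max(L[3]=7, C[2]=7) = 7
step 4 | dur = C[3]=8 = 8
sum of known step durations = 27
dur[2] = total - known = 36 - 27 = 9
L[2] is the binding max in step 2, so L[2] = dur[2] = 9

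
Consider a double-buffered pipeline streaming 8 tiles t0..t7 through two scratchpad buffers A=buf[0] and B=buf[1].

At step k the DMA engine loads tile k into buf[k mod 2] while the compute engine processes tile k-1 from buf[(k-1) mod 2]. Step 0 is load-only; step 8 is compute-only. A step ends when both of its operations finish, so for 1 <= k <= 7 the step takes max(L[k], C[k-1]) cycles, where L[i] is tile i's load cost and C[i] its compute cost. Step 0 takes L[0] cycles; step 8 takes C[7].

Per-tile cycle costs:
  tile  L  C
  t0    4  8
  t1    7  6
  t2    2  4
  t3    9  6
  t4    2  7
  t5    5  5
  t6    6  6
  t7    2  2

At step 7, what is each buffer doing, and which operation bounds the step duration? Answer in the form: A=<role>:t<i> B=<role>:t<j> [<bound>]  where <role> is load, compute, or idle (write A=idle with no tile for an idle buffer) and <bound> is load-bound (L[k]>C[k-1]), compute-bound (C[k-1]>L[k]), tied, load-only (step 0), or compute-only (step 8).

[0] DMA t0→A (4c) ∥ CU idle ⇒ 4c, clock 4
[1] DMA t1→B (7c) ∥ CU A:t0 (8c) ⇒ 8c, clock 12
[2] DMA t2→A (2c) ∥ CU B:t1 (6c) ⇒ 6c, clock 18
[3] DMA t3→B (9c) ∥ CU A:t2 (4c) ⇒ 9c, clock 27
[4] DMA t4→A (2c) ∥ CU B:t3 (6c) ⇒ 6c, clock 33
[5] DMA t5→B (5c) ∥ CU A:t4 (7c) ⇒ 7c, clock 40
[6] DMA t6→A (6c) ∥ CU B:t5 (5c) ⇒ 6c, clock 46
[7] DMA t7→B (2c) ∥ CU A:t6 (6c) ⇒ 6c, clock 52
[8] DMA idle ∥ CU B:t7 (2c) ⇒ 2c, clock 54

step 7: A=compute:t6 B=load:t7 [compute-bound]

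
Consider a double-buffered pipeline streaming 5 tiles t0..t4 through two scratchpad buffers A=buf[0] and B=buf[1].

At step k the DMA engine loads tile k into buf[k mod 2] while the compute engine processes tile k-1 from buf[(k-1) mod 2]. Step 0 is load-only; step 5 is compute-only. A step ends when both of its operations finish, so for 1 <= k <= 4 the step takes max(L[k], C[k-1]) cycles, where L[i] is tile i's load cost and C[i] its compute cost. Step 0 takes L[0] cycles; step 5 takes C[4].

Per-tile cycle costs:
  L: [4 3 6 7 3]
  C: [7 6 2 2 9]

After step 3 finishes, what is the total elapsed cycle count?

[0] DMA t0→A (4c) ∥ CU idle ⇒ 4c, clock 4
[1] DMA t1→B (3c) ∥ CU A:t0 (7c) ⇒ 7c, clock 11
[2] DMA t2→A (6c) ∥ CU B:t1 (6c) ⇒ 6c, clock 17
[3] DMA t3→B (7c) ∥ CU A:t2 (2c) ⇒ 7c, clock 24
[4] DMA t4→A (3c) ∥ CU B:t3 (2c) ⇒ 3c, clock 27
[5] DMA idle ∥ CU A:t4 (9c) ⇒ 9c, clock 36

end_cycle[3] = 24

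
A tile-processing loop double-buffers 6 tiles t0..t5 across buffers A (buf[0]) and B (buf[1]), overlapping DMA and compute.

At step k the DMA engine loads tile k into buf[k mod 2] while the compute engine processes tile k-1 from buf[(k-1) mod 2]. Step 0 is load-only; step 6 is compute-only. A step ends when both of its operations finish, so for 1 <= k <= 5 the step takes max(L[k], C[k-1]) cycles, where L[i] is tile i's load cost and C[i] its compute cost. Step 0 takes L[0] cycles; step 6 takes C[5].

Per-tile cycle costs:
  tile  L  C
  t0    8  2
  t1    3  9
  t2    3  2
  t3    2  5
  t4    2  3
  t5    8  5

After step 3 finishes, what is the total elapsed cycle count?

end_cycle[3] = 22

  0. 8=8c; end=8; A:t0 B:-
  1. max(3,2)=3c; end=11; A:t0 B:t1
  2. max(3,9)=9c; end=20; A:t2 B:t1
  3. max(2,2)=2c; end=22; A:t2 B:t3
  4. max(2,5)=5c; end=27; A:t4 B:t3
  5. max(8,3)=8c; end=35; A:t4 B:t5
  6. 5=5c; end=40; A:t4 B:t5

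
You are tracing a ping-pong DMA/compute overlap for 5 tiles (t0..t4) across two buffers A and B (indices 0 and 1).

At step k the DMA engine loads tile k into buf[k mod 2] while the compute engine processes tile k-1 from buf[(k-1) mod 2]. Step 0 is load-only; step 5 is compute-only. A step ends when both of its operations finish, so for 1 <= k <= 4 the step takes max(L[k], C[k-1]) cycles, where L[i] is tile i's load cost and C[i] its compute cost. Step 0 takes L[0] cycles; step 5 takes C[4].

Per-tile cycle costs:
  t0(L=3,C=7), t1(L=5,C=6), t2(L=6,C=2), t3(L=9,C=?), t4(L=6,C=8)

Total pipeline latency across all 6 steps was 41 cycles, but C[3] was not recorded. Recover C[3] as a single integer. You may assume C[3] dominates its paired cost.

step 0: dur = L[0]=3 = 3
step 1: dur = max(L[1]=5, C[0]=7) = 7
step 2: dur = max(L[2]=6, C[1]=6) = 6
step 3: dur = max(L[3]=9, C[2]=2) = 9
step 4: dur = max(L[4]=6, C[3]=?) = C[3]  (unknown; binding)
step 5: dur = C[4]=8 = 8
sum of known step durations = 33
dur[4] = total - known = 41 - 33 = 8
C[3] is the binding max in step 4, so C[3] = dur[4] = 8

C[3] = 8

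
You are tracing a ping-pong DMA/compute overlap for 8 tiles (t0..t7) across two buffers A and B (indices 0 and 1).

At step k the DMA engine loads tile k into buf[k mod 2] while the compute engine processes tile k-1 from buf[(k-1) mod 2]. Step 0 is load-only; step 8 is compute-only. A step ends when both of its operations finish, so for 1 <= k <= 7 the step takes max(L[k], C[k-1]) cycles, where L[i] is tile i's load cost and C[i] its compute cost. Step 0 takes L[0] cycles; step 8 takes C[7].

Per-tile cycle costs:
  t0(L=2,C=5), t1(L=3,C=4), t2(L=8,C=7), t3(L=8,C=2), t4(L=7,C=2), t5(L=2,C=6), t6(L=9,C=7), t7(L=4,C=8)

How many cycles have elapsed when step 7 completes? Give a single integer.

end_cycle[7] = 48

  0. 2=2c; end=2; A:t0 B:-
  1. max(3,5)=5c; end=7; A:t0 B:t1
  2. max(8,4)=8c; end=15; A:t2 B:t1
  3. max(8,7)=8c; end=23; A:t2 B:t3
  4. max(7,2)=7c; end=30; A:t4 B:t3
  5. max(2,2)=2c; end=32; A:t4 B:t5
  6. max(9,6)=9c; end=41; A:t6 B:t5
  7. max(4,7)=7c; end=48; A:t6 B:t7
  8. 8=8c; end=56; A:t6 B:t7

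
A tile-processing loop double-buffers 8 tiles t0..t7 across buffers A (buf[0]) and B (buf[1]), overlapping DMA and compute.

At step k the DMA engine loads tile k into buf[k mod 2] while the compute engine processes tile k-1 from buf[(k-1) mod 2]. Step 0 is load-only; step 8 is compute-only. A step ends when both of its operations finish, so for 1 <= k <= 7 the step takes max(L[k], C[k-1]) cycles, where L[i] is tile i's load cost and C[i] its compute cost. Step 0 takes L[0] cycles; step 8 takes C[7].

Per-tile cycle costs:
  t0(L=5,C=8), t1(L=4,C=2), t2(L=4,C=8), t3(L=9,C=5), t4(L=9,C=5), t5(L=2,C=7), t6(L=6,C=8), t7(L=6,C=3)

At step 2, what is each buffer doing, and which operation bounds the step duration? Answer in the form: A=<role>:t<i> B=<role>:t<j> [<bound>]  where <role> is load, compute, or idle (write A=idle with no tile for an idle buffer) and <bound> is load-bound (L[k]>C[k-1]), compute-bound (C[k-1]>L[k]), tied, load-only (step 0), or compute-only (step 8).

step 2: A=load:t2 B=compute:t1 [load-bound]

step 0: L[0]=5 → dur=5, Σ=5 | A=load:t0 B=idle [load-only]
step 1: L[1]=4 C[0]=8 → dur=8, Σ=13 | A=compute:t0 B=load:t1 [compute-bound]
step 2: L[2]=4 C[1]=2 → dur=4, Σ=17 | A=load:t2 B=compute:t1 [load-bound]
step 3: L[3]=9 C[2]=8 → dur=9, Σ=26 | A=compute:t2 B=load:t3 [load-bound]
step 4: L[4]=9 C[3]=5 → dur=9, Σ=35 | A=load:t4 B=compute:t3 [load-bound]
step 5: L[5]=2 C[4]=5 → dur=5, Σ=40 | A=compute:t4 B=load:t5 [compute-bound]
step 6: L[6]=6 C[5]=7 → dur=7, Σ=47 | A=load:t6 B=compute:t5 [compute-bound]
step 7: L[7]=6 C[6]=8 → dur=8, Σ=55 | A=compute:t6 B=load:t7 [compute-bound]
step 8: C[7]=3 → dur=3, Σ=58 | A=idle B=compute:t7 [compute-only]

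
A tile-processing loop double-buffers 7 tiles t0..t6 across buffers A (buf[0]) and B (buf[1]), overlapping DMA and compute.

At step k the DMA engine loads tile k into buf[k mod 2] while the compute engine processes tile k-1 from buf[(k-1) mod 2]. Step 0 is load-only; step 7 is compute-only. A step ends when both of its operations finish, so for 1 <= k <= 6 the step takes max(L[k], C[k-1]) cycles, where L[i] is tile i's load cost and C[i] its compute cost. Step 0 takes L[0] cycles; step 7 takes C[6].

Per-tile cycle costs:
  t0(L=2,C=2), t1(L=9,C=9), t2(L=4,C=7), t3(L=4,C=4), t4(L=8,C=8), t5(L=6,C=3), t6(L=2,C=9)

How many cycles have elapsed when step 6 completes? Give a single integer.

end_cycle[6] = 46

step 0: L[0]=2 → dur=2, Σ=2 | A=load:t0 B=idle [load-only]
step 1: L[1]=9 C[0]=2 → dur=9, Σ=11 | A=compute:t0 B=load:t1 [load-bound]
step 2: L[2]=4 C[1]=9 → dur=9, Σ=20 | A=load:t2 B=compute:t1 [compute-bound]
step 3: L[3]=4 C[2]=7 → dur=7, Σ=27 | A=compute:t2 B=load:t3 [compute-bound]
step 4: L[4]=8 C[3]=4 → dur=8, Σ=35 | A=load:t4 B=compute:t3 [load-bound]
step 5: L[5]=6 C[4]=8 → dur=8, Σ=43 | A=compute:t4 B=load:t5 [compute-bound]
step 6: L[6]=2 C[5]=3 → dur=3, Σ=46 | A=load:t6 B=compute:t5 [compute-bound]
step 7: C[6]=9 → dur=9, Σ=55 | A=compute:t6 B=idle [compute-only]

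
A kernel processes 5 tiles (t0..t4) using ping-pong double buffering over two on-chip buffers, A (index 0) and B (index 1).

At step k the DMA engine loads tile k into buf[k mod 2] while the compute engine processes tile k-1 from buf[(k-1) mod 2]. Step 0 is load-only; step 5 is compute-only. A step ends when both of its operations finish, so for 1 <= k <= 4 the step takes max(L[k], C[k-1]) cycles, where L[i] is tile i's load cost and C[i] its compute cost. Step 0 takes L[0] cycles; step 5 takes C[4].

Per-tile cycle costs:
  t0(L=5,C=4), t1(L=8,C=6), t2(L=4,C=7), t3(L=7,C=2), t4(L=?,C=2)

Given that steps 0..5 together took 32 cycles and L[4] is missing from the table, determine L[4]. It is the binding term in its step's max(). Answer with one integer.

L[4] = 4

step 0 | dur = L[0]=5 = 5
step 1 | dur = max(L[1]=8, C[0]=4) = 8
step 2 | dur = max(L[2]=4, C[1]=6) = 6
step 3 | dur = max(L[3]=7, C[2]=7) = 7
step 4 | dur = max(L[4]=?, C[3]=2) = L[4]  (unknown; binding)
step 5 | dur = C[4]=2 = 2
sum of known step durations = 28
dur[4] = total - known = 32 - 28 = 4
L[4] is the binding max in step 4, so L[4] = dur[4] = 4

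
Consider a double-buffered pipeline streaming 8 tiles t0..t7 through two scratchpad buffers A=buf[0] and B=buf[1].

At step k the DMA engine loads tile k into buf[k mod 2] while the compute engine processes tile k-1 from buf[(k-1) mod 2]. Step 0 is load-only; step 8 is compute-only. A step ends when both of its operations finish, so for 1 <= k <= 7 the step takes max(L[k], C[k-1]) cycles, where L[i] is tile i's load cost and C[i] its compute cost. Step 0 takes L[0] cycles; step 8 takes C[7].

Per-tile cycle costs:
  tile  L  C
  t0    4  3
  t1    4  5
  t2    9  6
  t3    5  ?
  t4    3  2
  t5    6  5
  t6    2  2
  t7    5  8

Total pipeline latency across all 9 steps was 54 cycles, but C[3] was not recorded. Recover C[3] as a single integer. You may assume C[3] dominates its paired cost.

step 0: dur = L[0]=4 = 4
step 1: dur = max(L[1]=4, C[0]=3) = 4
step 2: dur = max(L[2]=9, C[1]=5) = 9
step 3: dur = max(L[3]=5, C[2]=6) = 6
step 4: dur = max(L[4]=3, C[3]=?) = C[3]  (unknown; binding)
step 5: dur = max(L[5]=6, C[4]=2) = 6
step 6: dur = max(L[6]=2, C[5]=5) = 5
step 7: dur = max(L[7]=5, C[6]=2) = 5
step 8: dur = C[7]=8 = 8
sum of known step durations = 47
dur[4] = total - known = 54 - 47 = 7
C[3] is the binding max in step 4, so C[3] = dur[4] = 7

C[3] = 7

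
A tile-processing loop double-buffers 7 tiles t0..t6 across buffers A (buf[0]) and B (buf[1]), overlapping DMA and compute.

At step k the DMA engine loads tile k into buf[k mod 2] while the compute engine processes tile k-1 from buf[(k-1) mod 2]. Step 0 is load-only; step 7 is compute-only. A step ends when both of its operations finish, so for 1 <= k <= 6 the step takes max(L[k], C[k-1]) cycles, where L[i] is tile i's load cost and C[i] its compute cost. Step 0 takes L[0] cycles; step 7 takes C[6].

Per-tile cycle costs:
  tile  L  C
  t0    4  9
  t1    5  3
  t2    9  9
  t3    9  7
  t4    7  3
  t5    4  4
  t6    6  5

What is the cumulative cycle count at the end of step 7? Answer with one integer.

end_cycle[7] = 53

  0. 4=4c; end=4; A:t0 B:-
  1. max(5,9)=9c; end=13; A:t0 B:t1
  2. max(9,3)=9c; end=22; A:t2 B:t1
  3. max(9,9)=9c; end=31; A:t2 B:t3
  4. max(7,7)=7c; end=38; A:t4 B:t3
  5. max(4,3)=4c; end=42; A:t4 B:t5
  6. max(6,4)=6c; end=48; A:t6 B:t5
  7. 5=5c; end=53; A:t6 B:t5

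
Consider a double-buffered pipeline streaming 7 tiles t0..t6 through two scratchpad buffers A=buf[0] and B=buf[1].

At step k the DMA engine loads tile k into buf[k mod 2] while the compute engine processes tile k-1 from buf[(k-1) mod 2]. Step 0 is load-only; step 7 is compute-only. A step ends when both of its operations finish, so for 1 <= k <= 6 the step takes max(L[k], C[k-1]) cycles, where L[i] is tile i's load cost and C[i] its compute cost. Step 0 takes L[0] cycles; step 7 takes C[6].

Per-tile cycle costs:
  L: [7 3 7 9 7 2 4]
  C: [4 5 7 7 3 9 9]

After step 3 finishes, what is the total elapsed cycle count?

end_cycle[3] = 27

step 0: L[0]=7 → dur=7, Σ=7 | A=load:t0 B=idle [load-only]
step 1: L[1]=3 C[0]=4 → dur=4, Σ=11 | A=compute:t0 B=load:t1 [compute-bound]
step 2: L[2]=7 C[1]=5 → dur=7, Σ=18 | A=load:t2 B=compute:t1 [load-bound]
step 3: L[3]=9 C[2]=7 → dur=9, Σ=27 | A=compute:t2 B=load:t3 [load-bound]
step 4: L[4]=7 C[3]=7 → dur=7, Σ=34 | A=load:t4 B=compute:t3 [tied]
step 5: L[5]=2 C[4]=3 → dur=3, Σ=37 | A=compute:t4 B=load:t5 [compute-bound]
step 6: L[6]=4 C[5]=9 → dur=9, Σ=46 | A=load:t6 B=compute:t5 [compute-bound]
step 7: C[6]=9 → dur=9, Σ=55 | A=compute:t6 B=idle [compute-only]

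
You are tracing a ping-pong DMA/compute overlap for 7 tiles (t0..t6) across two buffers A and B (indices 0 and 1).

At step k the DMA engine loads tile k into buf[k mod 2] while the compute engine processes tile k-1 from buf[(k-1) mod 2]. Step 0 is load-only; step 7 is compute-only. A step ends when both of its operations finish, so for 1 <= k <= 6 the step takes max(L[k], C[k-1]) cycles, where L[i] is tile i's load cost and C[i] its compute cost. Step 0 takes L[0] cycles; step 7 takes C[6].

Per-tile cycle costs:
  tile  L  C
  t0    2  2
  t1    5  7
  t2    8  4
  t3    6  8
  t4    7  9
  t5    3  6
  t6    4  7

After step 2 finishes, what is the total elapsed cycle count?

end_cycle[2] = 15

k=0 load=t0/2c comp=- wait=2 total=2
k=1 load=t1/5c comp=t0/2c wait=5 total=7
k=2 load=t2/8c comp=t1/7c wait=8 total=15
k=3 load=t3/6c comp=t2/4c wait=6 total=21
k=4 load=t4/7c comp=t3/8c wait=8 total=29
k=5 load=t5/3c comp=t4/9c wait=9 total=38
k=6 load=t6/4c comp=t5/6c wait=6 total=44
k=7 load=- comp=t6/7c wait=7 total=51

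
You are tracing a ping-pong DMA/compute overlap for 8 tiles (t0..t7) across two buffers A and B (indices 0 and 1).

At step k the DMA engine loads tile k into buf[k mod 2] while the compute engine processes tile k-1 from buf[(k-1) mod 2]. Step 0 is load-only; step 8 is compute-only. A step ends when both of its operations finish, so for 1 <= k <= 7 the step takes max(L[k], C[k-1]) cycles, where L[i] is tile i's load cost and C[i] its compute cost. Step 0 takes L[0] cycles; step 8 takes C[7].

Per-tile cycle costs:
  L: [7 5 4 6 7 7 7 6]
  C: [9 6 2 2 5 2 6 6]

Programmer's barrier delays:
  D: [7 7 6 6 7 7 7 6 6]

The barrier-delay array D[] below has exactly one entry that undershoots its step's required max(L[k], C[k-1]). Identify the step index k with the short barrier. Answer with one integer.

step 0: need L[0]=7 = 7; D[0]=7 ok
step 1: need max(L[1]=5,C[0]=9) = 9; D[1]=7 SHORT
step 2: need max(L[2]=4,C[1]=6) = 6; D[2]=6 ok
step 3: need max(L[3]=6,C[2]=2) = 6; D[3]=6 ok
step 4: need max(L[4]=7,C[3]=2) = 7; D[4]=7 ok
step 5: need max(L[5]=7,C[4]=5) = 7; D[5]=7 ok
step 6: need max(L[6]=7,C[5]=2) = 7; D[6]=7 ok
step 7: need max(L[7]=6,C[6]=6) = 6; D[7]=6 ok
step 8: need C[7]=6 = 6; D[8]=6 ok

hazard at step 1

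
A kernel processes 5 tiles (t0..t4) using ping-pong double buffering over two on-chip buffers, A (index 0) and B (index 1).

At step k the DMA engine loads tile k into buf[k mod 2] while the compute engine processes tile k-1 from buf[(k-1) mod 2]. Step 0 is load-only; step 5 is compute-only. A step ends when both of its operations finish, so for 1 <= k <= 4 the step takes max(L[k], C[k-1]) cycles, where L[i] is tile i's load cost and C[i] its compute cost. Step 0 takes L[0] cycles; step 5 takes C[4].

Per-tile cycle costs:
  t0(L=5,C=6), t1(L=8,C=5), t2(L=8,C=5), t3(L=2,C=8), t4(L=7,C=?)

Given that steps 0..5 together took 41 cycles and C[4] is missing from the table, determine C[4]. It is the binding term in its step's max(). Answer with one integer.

step 0: dur = L[0]=5 = 5
step 1: dur = max(L[1]=8, C[0]=6) = 8
step 2: dur = max(L[2]=8, C[1]=5) = 8
step 3: dur = max(L[3]=2, C[2]=5) = 5
step 4: dur = max(L[4]=7, C[3]=8) = 8
step 5: dur = C[4]=? = C[4]  (unknown; binding)
sum of known step durations = 34
dur[5] = total - known = 41 - 34 = 7
C[4] is the binding max in step 5, so C[4] = dur[5] = 7

C[4] = 7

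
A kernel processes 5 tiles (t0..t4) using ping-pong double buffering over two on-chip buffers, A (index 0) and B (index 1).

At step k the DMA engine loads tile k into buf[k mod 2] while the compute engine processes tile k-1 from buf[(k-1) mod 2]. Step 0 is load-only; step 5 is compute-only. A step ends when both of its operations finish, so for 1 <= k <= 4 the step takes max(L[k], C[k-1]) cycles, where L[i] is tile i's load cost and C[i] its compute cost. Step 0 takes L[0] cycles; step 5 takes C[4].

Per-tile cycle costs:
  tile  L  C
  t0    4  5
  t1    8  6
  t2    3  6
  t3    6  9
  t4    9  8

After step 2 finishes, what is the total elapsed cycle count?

[0] DMA t0→A (4c) ∥ CU idle ⇒ 4c, clock 4
[1] DMA t1→B (8c) ∥ CU A:t0 (5c) ⇒ 8c, clock 12
[2] DMA t2→A (3c) ∥ CU B:t1 (6c) ⇒ 6c, clock 18
[3] DMA t3→B (6c) ∥ CU A:t2 (6c) ⇒ 6c, clock 24
[4] DMA t4→A (9c) ∥ CU B:t3 (9c) ⇒ 9c, clock 33
[5] DMA idle ∥ CU A:t4 (8c) ⇒ 8c, clock 41

end_cycle[2] = 18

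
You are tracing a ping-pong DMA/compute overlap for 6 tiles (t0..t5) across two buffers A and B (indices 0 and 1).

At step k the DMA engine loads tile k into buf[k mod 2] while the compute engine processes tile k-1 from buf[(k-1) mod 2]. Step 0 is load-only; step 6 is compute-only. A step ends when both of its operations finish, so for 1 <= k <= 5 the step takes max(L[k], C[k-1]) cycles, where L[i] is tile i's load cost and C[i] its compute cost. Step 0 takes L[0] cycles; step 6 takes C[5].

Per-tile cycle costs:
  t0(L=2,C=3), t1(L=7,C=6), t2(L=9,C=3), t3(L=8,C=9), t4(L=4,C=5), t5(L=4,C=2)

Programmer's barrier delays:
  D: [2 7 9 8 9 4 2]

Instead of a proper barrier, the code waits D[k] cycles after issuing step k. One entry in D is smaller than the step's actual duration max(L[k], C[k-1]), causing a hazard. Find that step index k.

k=0 barrier L[0]=2→2c, D[0]=2 ok
k=1 barrier max(L[1]=7,C[0]=3)→7c, D[1]=7 ok
k=2 barrier max(L[2]=9,C[1]=6)→9c, D[2]=9 ok
k=3 barrier max(L[3]=8,C[2]=3)→8c, D[3]=8 ok
k=4 barrier max(L[4]=4,C[3]=9)→9c, D[4]=9 ok
k=5 barrier max(L[5]=4,C[4]=5)→5c, D[5]=4 SHORT
k=6 barrier C[5]=2→2c, D[6]=2 ok

hazard at step 5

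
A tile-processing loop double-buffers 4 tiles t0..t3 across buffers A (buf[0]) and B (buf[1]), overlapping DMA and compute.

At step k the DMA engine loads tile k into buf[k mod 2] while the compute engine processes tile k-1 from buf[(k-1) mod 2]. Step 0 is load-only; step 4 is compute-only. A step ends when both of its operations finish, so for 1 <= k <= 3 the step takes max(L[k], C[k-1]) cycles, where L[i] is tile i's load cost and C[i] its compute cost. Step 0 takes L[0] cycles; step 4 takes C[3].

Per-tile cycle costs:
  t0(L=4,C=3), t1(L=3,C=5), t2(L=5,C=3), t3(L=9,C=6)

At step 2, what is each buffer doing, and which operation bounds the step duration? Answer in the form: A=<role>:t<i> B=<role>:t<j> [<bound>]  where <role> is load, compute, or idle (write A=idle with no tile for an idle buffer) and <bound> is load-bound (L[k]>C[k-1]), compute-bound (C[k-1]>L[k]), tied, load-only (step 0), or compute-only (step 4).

[0] DMA t0→A (4c) ∥ CU idle ⇒ 4c, clock 4
[1] DMA t1→B (3c) ∥ CU A:t0 (3c) ⇒ 3c, clock 7
[2] DMA t2→A (5c) ∥ CU B:t1 (5c) ⇒ 5c, clock 12
[3] DMA t3→B (9c) ∥ CU A:t2 (3c) ⇒ 9c, clock 21
[4] DMA idle ∥ CU B:t3 (6c) ⇒ 6c, clock 27

step 2: A=load:t2 B=compute:t1 [tied]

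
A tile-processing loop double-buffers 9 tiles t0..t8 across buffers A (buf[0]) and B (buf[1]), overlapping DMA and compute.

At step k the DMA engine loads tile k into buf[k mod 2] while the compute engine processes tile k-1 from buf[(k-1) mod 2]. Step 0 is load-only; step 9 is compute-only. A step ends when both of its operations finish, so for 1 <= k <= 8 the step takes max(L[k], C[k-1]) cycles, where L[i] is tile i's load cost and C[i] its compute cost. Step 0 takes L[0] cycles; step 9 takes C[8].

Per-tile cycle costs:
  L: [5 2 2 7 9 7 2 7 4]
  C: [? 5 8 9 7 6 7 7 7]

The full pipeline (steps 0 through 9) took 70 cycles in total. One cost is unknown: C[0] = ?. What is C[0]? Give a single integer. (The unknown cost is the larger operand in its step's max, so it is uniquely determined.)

C[0] = 9

step 0 → dur = L[0]=5 = 5
step 1 → dur = max(L[1]=2, C[0]=?) = C[0]  (unknown; binding)
step 2 → dur = max(L[2]=2, C[1]=5) = 5
step 3 → dur = max(L[3]=7, C[2]=8) = 8
step 4 → dur = max(L[4]=9, C[3]=9) = 9
step 5 → dur = max(L[5]=7, C[4]=7) = 7
step 6 → dur = max(L[6]=2, C[5]=6) = 6
step 7 → dur = max(L[7]=7, C[6]=7) = 7
step 8 → dur = max(L[8]=4, C[7]=7) = 7
step 9 → dur = C[8]=7 = 7
sum of known step durations = 61
dur[1] = total - known = 70 - 61 = 9
C[0] is the binding max in step 1, so C[0] = dur[1] = 9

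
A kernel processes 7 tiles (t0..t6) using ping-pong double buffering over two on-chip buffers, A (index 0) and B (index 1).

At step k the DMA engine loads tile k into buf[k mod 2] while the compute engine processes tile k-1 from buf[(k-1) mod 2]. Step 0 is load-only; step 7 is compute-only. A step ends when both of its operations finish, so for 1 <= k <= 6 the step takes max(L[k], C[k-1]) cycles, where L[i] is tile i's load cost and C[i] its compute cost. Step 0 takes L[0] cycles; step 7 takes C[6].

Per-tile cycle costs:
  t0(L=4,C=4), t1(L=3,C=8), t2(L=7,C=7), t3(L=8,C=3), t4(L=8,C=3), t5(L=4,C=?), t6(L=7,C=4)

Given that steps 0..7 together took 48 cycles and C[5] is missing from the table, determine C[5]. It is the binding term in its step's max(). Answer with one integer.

step 0 | dur = L[0]=4 = 4
step 1 | dur = max(L[1]=3, C[0]=4) = 4
step 2 | dur = max(L[2]=7, C[1]=8) = 8
step 3 | dur = max(L[3]=8, C[2]=7) = 8
step 4 | dur = max(L[4]=8, C[3]=3) = 8
step 5 | dur = max(L[5]=4, C[4]=3) = 4
step 6 | dur = max(L[6]=7, C[5]=?) = C[5]  (unknown; binding)
step 7 | dur = C[6]=4 = 4
sum of known step durations = 40
dur[6] = total - known = 48 - 40 = 8
C[5] is the binding max in step 6, so C[5] = dur[6] = 8

C[5] = 8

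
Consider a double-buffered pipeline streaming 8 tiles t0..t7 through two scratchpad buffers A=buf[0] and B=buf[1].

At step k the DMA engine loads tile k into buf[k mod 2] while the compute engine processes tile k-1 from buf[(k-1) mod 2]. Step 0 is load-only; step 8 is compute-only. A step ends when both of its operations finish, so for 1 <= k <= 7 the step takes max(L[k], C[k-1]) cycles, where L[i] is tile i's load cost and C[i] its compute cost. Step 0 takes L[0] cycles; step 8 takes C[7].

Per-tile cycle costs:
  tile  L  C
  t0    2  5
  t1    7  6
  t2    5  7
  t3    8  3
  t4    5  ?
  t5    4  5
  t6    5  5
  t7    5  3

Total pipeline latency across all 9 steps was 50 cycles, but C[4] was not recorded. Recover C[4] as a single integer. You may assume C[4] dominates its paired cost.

C[4] = 9

step 0 | dur = L[0]=2 = 2
step 1 | dur = max(L[1]=7, C[0]=5) = 7
step 2 | dur = max(L[2]=5, C[1]=6) = 6
step 3 | dur = max(L[3]=8, C[2]=7) = 8
step 4 | dur = max(L[4]=5, C[3]=3) = 5
step 5 | dur = max(L[5]=4, C[4]=?) = C[4]  (unknown; binding)
step 6 | dur = max(L[6]=5, C[5]=5) = 5
step 7 | dur = max(L[7]=5, C[6]=5) = 5
step 8 | dur = C[7]=3 = 3
sum of known step durations = 41
dur[5] = total - known = 50 - 41 = 9
C[4] is the binding max in step 5, so C[4] = dur[5] = 9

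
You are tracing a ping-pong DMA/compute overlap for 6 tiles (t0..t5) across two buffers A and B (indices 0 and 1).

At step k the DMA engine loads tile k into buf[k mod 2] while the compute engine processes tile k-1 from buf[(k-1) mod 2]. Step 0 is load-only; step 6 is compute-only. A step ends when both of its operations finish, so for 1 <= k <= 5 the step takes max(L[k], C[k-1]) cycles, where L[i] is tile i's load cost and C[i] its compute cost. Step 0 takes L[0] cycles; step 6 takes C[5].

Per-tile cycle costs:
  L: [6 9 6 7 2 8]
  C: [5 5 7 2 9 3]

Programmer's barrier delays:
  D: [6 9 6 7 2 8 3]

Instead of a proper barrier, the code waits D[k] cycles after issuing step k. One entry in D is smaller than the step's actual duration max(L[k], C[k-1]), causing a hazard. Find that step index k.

[0] required=L[0]=6=6 vs D=6 ok
[1] required=max(L[1]=9,C[0]=5)=9 vs D=9 ok
[2] required=max(L[2]=6,C[1]=5)=6 vs D=6 ok
[3] required=max(L[3]=7,C[2]=7)=7 vs D=7 ok
[4] required=max(L[4]=2,C[3]=2)=2 vs D=2 ok
[5] required=max(L[5]=8,C[4]=9)=9 vs D=8 SHORT
[6] required=C[5]=3=3 vs D=3 ok

hazard at step 5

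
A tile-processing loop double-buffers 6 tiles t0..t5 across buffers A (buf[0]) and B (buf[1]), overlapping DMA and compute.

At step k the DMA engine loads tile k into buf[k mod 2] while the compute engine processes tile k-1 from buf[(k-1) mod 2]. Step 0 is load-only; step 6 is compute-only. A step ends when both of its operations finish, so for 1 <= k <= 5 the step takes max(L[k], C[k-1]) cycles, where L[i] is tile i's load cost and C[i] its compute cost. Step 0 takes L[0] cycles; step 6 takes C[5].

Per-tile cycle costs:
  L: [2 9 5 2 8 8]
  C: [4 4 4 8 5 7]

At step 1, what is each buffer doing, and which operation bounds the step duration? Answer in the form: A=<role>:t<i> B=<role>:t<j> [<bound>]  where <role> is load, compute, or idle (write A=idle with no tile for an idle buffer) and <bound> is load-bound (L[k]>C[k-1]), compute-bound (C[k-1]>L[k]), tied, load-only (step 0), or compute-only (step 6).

k=0 load=t0/2c comp=- wait=2 total=2
k=1 load=t1/9c comp=t0/4c wait=9 total=11
k=2 load=t2/5c comp=t1/4c wait=5 total=16
k=3 load=t3/2c comp=t2/4c wait=4 total=20
k=4 load=t4/8c comp=t3/8c wait=8 total=28
k=5 load=t5/8c comp=t4/5c wait=8 total=36
k=6 load=- comp=t5/7c wait=7 total=43

step 1: A=compute:t0 B=load:t1 [load-bound]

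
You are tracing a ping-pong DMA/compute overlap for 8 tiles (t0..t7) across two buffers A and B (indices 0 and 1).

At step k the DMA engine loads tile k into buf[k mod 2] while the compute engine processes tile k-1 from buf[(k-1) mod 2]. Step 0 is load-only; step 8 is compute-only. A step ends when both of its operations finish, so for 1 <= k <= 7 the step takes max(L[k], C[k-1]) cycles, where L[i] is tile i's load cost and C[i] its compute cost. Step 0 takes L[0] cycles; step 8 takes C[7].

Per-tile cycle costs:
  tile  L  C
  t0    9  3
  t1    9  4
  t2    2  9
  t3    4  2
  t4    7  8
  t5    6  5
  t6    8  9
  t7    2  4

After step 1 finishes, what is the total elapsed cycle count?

step 0: L[0]=9 → dur=9, Σ=9 | A=load:t0 B=idle [load-only]
step 1: L[1]=9 C[0]=3 → dur=9, Σ=18 | A=compute:t0 B=load:t1 [load-bound]
step 2: L[2]=2 C[1]=4 → dur=4, Σ=22 | A=load:t2 B=compute:t1 [compute-bound]
step 3: L[3]=4 C[2]=9 → dur=9, Σ=31 | A=compute:t2 B=load:t3 [compute-bound]
step 4: L[4]=7 C[3]=2 → dur=7, Σ=38 | A=load:t4 B=compute:t3 [load-bound]
step 5: L[5]=6 C[4]=8 → dur=8, Σ=46 | A=compute:t4 B=load:t5 [compute-bound]
step 6: L[6]=8 C[5]=5 → dur=8, Σ=54 | A=load:t6 B=compute:t5 [load-bound]
step 7: L[7]=2 C[6]=9 → dur=9, Σ=63 | A=compute:t6 B=load:t7 [compute-bound]
step 8: C[7]=4 → dur=4, Σ=67 | A=idle B=compute:t7 [compute-only]

end_cycle[1] = 18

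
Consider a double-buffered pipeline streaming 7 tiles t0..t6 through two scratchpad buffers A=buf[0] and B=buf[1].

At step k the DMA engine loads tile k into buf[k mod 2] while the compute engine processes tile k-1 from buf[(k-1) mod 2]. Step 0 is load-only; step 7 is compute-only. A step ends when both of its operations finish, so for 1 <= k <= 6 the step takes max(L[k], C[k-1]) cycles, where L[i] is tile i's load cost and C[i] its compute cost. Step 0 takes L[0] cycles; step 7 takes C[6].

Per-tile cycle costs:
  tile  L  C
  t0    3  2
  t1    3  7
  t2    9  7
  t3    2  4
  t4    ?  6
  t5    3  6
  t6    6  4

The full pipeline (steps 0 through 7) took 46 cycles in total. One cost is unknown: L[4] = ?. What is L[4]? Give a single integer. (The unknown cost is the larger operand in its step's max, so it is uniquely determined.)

L[4] = 8

step 0 → dur = L[0]=3 = 3
step 1 → dur = max(L[1]=3, C[0]=2) = 3
step 2 → dur = max(L[2]=9, C[1]=7) = 9
step 3 → dur = max(L[3]=2, C[2]=7) = 7
step 4 → dur = max(L[4]=?, C[3]=4) = L[4]  (unknown; binding)
step 5 → dur = max(L[5]=3, C[4]=6) = 6
step 6 → dur = max(L[6]=6, C[5]=6) = 6
step 7 → dur = C[6]=4 = 4
sum of known step durations = 38
dur[4] = total - known = 46 - 38 = 8
L[4] is the binding max in step 4, so L[4] = dur[4] = 8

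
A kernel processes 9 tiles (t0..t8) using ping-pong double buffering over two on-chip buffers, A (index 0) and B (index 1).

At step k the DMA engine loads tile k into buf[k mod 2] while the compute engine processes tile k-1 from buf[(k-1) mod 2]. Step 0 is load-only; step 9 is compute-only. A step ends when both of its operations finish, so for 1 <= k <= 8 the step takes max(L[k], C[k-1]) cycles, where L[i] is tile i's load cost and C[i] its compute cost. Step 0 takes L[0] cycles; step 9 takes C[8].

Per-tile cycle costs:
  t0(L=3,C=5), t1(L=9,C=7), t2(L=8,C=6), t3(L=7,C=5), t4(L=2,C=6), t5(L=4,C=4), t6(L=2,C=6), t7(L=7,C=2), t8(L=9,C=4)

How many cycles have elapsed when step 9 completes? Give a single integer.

  0. 3=3c; end=3; A:t0 B:-
  1. max(9,5)=9c; end=12; A:t0 B:t1
  2. max(8,7)=8c; end=20; A:t2 B:t1
  3. max(7,6)=7c; end=27; A:t2 B:t3
  4. max(2,5)=5c; end=32; A:t4 B:t3
  5. max(4,6)=6c; end=38; A:t4 B:t5
  6. max(2,4)=4c; end=42; A:t6 B:t5
  7. max(7,6)=7c; end=49; A:t6 B:t7
  8. max(9,2)=9c; end=58; A:t8 B:t7
  9. 4=4c; end=62; A:t8 B:t7

end_cycle[9] = 62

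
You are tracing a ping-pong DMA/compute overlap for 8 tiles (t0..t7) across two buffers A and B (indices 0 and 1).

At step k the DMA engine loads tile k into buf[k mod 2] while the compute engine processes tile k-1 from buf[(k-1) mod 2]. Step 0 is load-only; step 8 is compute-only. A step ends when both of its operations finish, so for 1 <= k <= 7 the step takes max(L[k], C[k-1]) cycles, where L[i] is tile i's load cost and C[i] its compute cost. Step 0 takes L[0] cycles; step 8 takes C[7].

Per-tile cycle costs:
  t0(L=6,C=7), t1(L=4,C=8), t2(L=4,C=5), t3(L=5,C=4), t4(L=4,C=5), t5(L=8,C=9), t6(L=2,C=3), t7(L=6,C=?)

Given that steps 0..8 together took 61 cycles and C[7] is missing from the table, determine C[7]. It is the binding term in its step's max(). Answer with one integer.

C[7] = 8

step 0: dur = L[0]=6 = 6
step 1: dur = max(L[1]=4, C[0]=7) = 7
step 2: dur = max(L[2]=4, C[1]=8) = 8
step 3: dur = max(L[3]=5, C[2]=5) = 5
step 4: dur = max(L[4]=4, C[3]=4) = 4
step 5: dur = max(L[5]=8, C[4]=5) = 8
step 6: dur = max(L[6]=2, C[5]=9) = 9
step 7: dur = max(L[7]=6, C[6]=3) = 6
step 8: dur = C[7]=? = C[7]  (unknown; binding)
sum of known step durations = 53
dur[8] = total - known = 61 - 53 = 8
C[7] is the binding max in step 8, so C[7] = dur[8] = 8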